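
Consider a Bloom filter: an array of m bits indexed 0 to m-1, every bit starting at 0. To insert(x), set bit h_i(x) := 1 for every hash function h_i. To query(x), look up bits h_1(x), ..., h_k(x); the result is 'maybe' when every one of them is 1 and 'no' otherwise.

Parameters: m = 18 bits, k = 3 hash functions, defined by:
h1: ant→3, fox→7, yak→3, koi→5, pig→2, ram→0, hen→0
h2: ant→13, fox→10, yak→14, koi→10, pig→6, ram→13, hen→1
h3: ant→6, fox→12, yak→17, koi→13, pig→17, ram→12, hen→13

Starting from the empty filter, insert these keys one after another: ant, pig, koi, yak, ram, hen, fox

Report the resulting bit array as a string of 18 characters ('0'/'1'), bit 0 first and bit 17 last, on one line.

Answer: 111101110010111001

Derivation:
Start: bits=000000000000000000
After insert 'ant': sets bits 3 6 13 -> bits=000100100000010000
After insert 'pig': sets bits 2 6 17 -> bits=001100100000010001
After insert 'koi': sets bits 5 10 13 -> bits=001101100010010001
After insert 'yak': sets bits 3 14 17 -> bits=001101100010011001
After insert 'ram': sets bits 0 12 13 -> bits=101101100010111001
After insert 'hen': sets bits 0 1 13 -> bits=111101100010111001
After insert 'fox': sets bits 7 10 12 -> bits=111101110010111001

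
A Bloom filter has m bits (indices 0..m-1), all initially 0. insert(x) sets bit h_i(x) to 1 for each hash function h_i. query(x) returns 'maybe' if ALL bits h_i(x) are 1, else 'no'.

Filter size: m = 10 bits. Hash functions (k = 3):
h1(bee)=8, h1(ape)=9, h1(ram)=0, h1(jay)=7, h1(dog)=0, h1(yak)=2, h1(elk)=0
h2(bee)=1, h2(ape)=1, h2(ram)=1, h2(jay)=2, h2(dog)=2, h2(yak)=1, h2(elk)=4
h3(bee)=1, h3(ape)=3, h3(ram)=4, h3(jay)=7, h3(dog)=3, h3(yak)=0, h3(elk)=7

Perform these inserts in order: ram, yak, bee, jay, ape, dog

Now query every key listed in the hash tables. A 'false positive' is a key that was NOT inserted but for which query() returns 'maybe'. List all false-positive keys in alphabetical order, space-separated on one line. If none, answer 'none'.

Start: bits=0000000000
After insert 'ram': sets bits 0 1 4 -> bits=1100100000
After insert 'yak': sets bits 0 1 2 -> bits=1110100000
After insert 'bee': sets bits 1 8 -> bits=1110100010
After insert 'jay': sets bits 2 7 -> bits=1110100110
After insert 'ape': sets bits 1 3 9 -> bits=1111100111
After insert 'dog': sets bits 0 2 3 -> bits=1111100111
Not inserted: elk — query each against bits=1111100111:
query elk: checks bit0=1, bit4=1, bit7=1 (all 1) -> maybe => FALSE POSITIVE
False positives (alphabetical): elk

Answer: elk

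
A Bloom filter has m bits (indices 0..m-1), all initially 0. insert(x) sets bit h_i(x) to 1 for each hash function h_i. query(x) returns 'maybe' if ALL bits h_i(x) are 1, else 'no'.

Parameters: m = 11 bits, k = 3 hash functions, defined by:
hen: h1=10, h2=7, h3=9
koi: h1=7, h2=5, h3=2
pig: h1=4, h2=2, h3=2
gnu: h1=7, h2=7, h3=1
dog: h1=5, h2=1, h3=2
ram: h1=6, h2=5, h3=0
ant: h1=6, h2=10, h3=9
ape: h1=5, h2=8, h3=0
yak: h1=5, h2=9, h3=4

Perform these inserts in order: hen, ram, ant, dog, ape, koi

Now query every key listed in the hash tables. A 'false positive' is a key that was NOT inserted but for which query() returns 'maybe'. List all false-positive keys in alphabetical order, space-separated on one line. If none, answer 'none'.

Answer: gnu

Derivation:
Start: bits=00000000000
After insert 'hen': sets bits 7 9 10 -> bits=00000001011
After insert 'ram': sets bits 0 5 6 -> bits=10000111011
After insert 'ant': sets bits 6 9 10 -> bits=10000111011
After insert 'dog': sets bits 1 2 5 -> bits=11100111011
After insert 'ape': sets bits 0 5 8 -> bits=11100111111
After insert 'koi': sets bits 2 5 7 -> bits=11100111111
Not inserted: gnu pig yak — query each against bits=11100111111:
query gnu: checks bit1=1, bit7=1 (all 1) -> maybe => FALSE POSITIVE
query pig: checks bit2=1, bit4=0 (has a 0) -> no => not a false positive
query yak: checks bit4=0, bit5=1, bit9=1 (has a 0) -> no => not a false positive
False positives (alphabetical): gnu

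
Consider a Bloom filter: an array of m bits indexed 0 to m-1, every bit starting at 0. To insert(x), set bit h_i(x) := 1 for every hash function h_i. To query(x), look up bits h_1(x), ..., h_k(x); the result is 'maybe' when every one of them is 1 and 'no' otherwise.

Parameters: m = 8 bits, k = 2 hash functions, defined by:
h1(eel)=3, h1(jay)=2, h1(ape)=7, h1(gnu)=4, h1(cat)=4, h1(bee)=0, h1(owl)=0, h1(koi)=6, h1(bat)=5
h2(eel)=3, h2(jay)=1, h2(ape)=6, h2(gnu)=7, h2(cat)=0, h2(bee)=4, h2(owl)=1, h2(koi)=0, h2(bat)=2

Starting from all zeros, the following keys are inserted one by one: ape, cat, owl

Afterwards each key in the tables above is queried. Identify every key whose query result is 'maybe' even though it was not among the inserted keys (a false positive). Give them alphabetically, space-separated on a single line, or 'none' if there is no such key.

Answer: bee gnu koi

Derivation:
Start: bits=00000000
After insert 'ape': sets bits 6 7 -> bits=00000011
After insert 'cat': sets bits 0 4 -> bits=10001011
After insert 'owl': sets bits 0 1 -> bits=11001011
Not inserted: bat bee eel gnu jay koi — query each against bits=11001011:
query bat: checks bit2=0, bit5=0 (has a 0) -> no => not a false positive
query bee: checks bit0=1, bit4=1 (all 1) -> maybe => FALSE POSITIVE
query eel: checks bit3=0 (has a 0) -> no => not a false positive
query gnu: checks bit4=1, bit7=1 (all 1) -> maybe => FALSE POSITIVE
query jay: checks bit1=1, bit2=0 (has a 0) -> no => not a false positive
query koi: checks bit0=1, bit6=1 (all 1) -> maybe => FALSE POSITIVE
False positives (alphabetical): bee gnu koi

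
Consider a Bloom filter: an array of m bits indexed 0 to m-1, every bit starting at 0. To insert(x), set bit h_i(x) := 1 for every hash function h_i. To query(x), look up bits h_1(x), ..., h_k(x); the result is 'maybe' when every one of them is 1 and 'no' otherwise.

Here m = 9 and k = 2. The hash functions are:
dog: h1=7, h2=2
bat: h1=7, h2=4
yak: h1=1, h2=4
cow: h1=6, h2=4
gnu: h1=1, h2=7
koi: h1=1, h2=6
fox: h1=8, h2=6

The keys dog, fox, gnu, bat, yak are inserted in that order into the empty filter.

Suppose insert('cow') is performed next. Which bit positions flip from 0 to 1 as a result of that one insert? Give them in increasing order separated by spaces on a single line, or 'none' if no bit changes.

Start: bits=000000000
After insert 'dog': sets bits 2 7 -> bits=001000010
After insert 'fox': sets bits 6 8 -> bits=001000111
After insert 'gnu': sets bits 1 7 -> bits=011000111
After insert 'bat': sets bits 4 7 -> bits=011010111
After insert 'yak': sets bits 1 4 -> bits=011010111
insert 'cow' would touch bits 4 6; currently bit4=1, bit6=1
Bits that are 0 among those (would change 0->1): none

Answer: none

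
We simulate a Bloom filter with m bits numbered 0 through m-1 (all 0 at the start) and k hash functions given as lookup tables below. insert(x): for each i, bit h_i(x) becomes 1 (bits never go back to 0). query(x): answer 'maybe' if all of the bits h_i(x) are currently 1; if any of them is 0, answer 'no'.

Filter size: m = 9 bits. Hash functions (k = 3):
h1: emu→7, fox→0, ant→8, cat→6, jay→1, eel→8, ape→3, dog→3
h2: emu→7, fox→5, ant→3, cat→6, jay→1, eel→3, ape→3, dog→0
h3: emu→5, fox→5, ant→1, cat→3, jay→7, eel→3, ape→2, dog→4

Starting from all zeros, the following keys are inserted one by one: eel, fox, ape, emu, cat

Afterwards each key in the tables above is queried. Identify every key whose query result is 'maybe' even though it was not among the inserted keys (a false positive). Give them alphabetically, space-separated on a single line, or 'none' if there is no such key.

Answer: none

Derivation:
Start: bits=000000000
After insert 'eel': sets bits 3 8 -> bits=000100001
After insert 'fox': sets bits 0 5 -> bits=100101001
After insert 'ape': sets bits 2 3 -> bits=101101001
After insert 'emu': sets bits 5 7 -> bits=101101011
After insert 'cat': sets bits 3 6 -> bits=101101111
Not inserted: ant dog jay — query each against bits=101101111:
query ant: checks bit1=0, bit3=1, bit8=1 (has a 0) -> no => not a false positive
query dog: checks bit0=1, bit3=1, bit4=0 (has a 0) -> no => not a false positive
query jay: checks bit1=0, bit7=1 (has a 0) -> no => not a false positive
False positives (alphabetical): none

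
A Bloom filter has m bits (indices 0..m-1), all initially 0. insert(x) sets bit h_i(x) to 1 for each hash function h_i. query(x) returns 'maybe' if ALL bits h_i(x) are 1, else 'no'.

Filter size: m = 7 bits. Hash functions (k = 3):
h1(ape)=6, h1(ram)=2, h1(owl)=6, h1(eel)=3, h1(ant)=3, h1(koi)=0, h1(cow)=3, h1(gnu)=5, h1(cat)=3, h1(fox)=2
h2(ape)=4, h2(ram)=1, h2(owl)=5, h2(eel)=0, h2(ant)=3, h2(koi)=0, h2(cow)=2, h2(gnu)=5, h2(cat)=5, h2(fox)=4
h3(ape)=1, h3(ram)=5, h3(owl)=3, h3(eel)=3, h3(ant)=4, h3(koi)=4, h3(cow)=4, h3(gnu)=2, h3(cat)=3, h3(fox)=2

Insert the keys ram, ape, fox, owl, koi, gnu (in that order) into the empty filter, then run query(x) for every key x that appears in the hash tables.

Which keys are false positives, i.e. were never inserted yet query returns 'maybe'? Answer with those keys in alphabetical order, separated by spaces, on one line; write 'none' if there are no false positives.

Answer: ant cat cow eel

Derivation:
Start: bits=0000000
After insert 'ram': sets bits 1 2 5 -> bits=0110010
After insert 'ape': sets bits 1 4 6 -> bits=0110111
After insert 'fox': sets bits 2 4 -> bits=0110111
After insert 'owl': sets bits 3 5 6 -> bits=0111111
After insert 'koi': sets bits 0 4 -> bits=1111111
After insert 'gnu': sets bits 2 5 -> bits=1111111
Not inserted: ant cat cow eel — query each against bits=1111111:
query ant: checks bit3=1, bit4=1 (all 1) -> maybe => FALSE POSITIVE
query cat: checks bit3=1, bit5=1 (all 1) -> maybe => FALSE POSITIVE
query cow: checks bit2=1, bit3=1, bit4=1 (all 1) -> maybe => FALSE POSITIVE
query eel: checks bit0=1, bit3=1 (all 1) -> maybe => FALSE POSITIVE
False positives (alphabetical): ant cat cow eel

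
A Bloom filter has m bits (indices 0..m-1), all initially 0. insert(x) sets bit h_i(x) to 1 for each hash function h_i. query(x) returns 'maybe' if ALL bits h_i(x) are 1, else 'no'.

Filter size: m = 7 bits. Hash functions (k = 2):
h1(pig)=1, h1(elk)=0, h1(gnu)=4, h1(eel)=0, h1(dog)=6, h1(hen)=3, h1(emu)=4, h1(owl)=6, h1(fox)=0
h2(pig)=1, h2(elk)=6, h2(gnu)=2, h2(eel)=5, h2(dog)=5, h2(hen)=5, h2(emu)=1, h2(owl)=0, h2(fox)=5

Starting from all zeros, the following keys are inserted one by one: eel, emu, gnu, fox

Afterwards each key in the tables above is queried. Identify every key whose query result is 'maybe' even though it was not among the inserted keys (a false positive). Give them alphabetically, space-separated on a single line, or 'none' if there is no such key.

Answer: pig

Derivation:
Start: bits=0000000
After insert 'eel': sets bits 0 5 -> bits=1000010
After insert 'emu': sets bits 1 4 -> bits=1100110
After insert 'gnu': sets bits 2 4 -> bits=1110110
After insert 'fox': sets bits 0 5 -> bits=1110110
Not inserted: dog elk hen owl pig — query each against bits=1110110:
query dog: checks bit5=1, bit6=0 (has a 0) -> no => not a false positive
query elk: checks bit0=1, bit6=0 (has a 0) -> no => not a false positive
query hen: checks bit3=0, bit5=1 (has a 0) -> no => not a false positive
query owl: checks bit0=1, bit6=0 (has a 0) -> no => not a false positive
query pig: checks bit1=1 (all 1) -> maybe => FALSE POSITIVE
False positives (alphabetical): pig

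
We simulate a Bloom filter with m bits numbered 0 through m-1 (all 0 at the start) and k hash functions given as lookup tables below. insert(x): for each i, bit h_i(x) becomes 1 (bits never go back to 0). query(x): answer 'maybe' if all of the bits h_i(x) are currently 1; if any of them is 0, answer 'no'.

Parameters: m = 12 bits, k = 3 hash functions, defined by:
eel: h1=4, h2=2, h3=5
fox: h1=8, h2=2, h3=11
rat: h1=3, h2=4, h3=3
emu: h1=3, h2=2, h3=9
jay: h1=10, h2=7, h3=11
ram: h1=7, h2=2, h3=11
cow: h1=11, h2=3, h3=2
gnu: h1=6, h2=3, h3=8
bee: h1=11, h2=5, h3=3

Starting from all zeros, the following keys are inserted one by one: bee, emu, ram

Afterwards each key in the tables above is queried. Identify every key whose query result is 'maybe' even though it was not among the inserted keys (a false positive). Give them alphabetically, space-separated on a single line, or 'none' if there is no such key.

Start: bits=000000000000
After insert 'bee': sets bits 3 5 11 -> bits=000101000001
After insert 'emu': sets bits 2 3 9 -> bits=001101000101
After insert 'ram': sets bits 2 7 11 -> bits=001101010101
Not inserted: cow eel fox gnu jay rat — query each against bits=001101010101:
query cow: checks bit2=1, bit3=1, bit11=1 (all 1) -> maybe => FALSE POSITIVE
query eel: checks bit2=1, bit4=0, bit5=1 (has a 0) -> no => not a false positive
query fox: checks bit2=1, bit8=0, bit11=1 (has a 0) -> no => not a false positive
query gnu: checks bit3=1, bit6=0, bit8=0 (has a 0) -> no => not a false positive
query jay: checks bit7=1, bit10=0, bit11=1 (has a 0) -> no => not a false positive
query rat: checks bit3=1, bit4=0 (has a 0) -> no => not a false positive
False positives (alphabetical): cow

Answer: cow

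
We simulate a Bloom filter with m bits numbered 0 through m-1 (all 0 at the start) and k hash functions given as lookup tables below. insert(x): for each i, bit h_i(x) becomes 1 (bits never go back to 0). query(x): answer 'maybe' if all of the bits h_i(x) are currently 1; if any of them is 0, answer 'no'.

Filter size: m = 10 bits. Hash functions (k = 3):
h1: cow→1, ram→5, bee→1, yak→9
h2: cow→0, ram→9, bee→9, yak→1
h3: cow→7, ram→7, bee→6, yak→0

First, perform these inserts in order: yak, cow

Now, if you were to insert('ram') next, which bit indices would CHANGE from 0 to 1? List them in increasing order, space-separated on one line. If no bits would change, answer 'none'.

Answer: 5

Derivation:
Start: bits=0000000000
After insert 'yak': sets bits 0 1 9 -> bits=1100000001
After insert 'cow': sets bits 0 1 7 -> bits=1100000101
insert 'ram' would touch bits 5 7 9; currently bit5=0, bit7=1, bit9=1
Bits that are 0 among those (would change 0->1): 5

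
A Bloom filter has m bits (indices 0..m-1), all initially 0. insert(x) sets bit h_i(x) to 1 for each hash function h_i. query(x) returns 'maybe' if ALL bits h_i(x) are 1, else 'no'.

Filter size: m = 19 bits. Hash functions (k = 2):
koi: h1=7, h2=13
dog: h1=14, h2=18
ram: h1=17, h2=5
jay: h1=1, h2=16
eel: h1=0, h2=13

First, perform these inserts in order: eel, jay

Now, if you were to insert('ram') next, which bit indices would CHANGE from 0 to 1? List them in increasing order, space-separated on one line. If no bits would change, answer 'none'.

Answer: 5 17

Derivation:
Start: bits=0000000000000000000
After insert 'eel': sets bits 0 13 -> bits=1000000000000100000
After insert 'jay': sets bits 1 16 -> bits=1100000000000100100
insert 'ram' would touch bits 5 17; currently bit5=0, bit17=0
Bits that are 0 among those (would change 0->1): 5 17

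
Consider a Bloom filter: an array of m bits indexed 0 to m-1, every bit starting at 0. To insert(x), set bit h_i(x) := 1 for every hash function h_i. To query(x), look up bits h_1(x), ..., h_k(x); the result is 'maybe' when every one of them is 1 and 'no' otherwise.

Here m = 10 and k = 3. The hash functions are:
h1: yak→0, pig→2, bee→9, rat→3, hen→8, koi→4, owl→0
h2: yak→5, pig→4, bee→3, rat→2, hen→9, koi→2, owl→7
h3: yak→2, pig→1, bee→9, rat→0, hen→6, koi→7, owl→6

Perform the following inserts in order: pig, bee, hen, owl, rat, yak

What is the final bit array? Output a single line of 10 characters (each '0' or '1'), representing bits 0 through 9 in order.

Answer: 1111111111

Derivation:
Start: bits=0000000000
After insert 'pig': sets bits 1 2 4 -> bits=0110100000
After insert 'bee': sets bits 3 9 -> bits=0111100001
After insert 'hen': sets bits 6 8 9 -> bits=0111101011
After insert 'owl': sets bits 0 6 7 -> bits=1111101111
After insert 'rat': sets bits 0 2 3 -> bits=1111101111
After insert 'yak': sets bits 0 2 5 -> bits=1111111111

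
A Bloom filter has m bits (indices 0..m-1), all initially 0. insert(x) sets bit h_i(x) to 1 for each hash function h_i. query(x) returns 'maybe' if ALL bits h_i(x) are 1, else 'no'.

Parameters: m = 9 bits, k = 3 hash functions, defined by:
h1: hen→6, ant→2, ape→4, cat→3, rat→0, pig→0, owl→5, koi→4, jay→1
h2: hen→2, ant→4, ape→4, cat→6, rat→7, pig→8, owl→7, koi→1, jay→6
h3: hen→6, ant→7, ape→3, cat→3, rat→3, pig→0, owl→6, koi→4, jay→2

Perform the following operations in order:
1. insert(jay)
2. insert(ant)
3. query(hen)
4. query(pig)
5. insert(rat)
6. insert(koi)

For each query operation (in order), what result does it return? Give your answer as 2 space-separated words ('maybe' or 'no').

Start: bits=000000000
Op 1: insert jay -> sets bits 1 2 6 -> bits=011000100
Op 2: insert ant -> sets bits 2 4 7 -> bits=011010110
Op 3: query hen -> checks bit2=1, bit6=1 (all 1) -> maybe
Op 4: query pig -> checks bit0=0, bit8=0 (has a 0) -> no
Op 5: insert rat -> sets bits 0 3 7 -> bits=111110110
Op 6: insert koi -> sets bits 1 4 -> bits=111110110
Query results in order: maybe no

Answer: maybe no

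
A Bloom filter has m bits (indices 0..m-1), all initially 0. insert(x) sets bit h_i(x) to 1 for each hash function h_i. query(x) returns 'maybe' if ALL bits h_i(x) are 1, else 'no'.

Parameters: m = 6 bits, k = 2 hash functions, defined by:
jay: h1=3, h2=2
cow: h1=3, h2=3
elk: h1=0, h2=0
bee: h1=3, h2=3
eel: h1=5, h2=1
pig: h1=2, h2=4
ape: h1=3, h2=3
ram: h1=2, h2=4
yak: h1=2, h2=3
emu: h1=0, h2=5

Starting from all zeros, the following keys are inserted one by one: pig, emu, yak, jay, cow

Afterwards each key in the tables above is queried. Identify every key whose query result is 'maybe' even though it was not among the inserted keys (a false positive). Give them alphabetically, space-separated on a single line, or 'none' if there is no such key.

Start: bits=000000
After insert 'pig': sets bits 2 4 -> bits=001010
After insert 'emu': sets bits 0 5 -> bits=101011
After insert 'yak': sets bits 2 3 -> bits=101111
After insert 'jay': sets bits 2 3 -> bits=101111
After insert 'cow': sets bits 3 -> bits=101111
Not inserted: ape bee eel elk ram — query each against bits=101111:
query ape: checks bit3=1 (all 1) -> maybe => FALSE POSITIVE
query bee: checks bit3=1 (all 1) -> maybe => FALSE POSITIVE
query eel: checks bit1=0, bit5=1 (has a 0) -> no => not a false positive
query elk: checks bit0=1 (all 1) -> maybe => FALSE POSITIVE
query ram: checks bit2=1, bit4=1 (all 1) -> maybe => FALSE POSITIVE
False positives (alphabetical): ape bee elk ram

Answer: ape bee elk ram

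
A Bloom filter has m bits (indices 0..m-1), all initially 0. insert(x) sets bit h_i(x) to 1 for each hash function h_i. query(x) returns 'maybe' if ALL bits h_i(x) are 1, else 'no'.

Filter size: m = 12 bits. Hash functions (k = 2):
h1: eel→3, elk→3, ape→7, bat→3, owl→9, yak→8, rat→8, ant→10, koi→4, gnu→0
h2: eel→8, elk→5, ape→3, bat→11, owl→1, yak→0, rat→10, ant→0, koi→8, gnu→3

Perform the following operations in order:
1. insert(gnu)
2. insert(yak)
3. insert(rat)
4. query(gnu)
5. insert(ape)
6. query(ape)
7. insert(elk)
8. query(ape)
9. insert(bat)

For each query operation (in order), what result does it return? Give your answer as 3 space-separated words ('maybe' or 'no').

Start: bits=000000000000
Op 1: insert gnu -> sets bits 0 3 -> bits=100100000000
Op 2: insert yak -> sets bits 0 8 -> bits=100100001000
Op 3: insert rat -> sets bits 8 10 -> bits=100100001010
Op 4: query gnu -> checks bit0=1, bit3=1 (all 1) -> maybe
Op 5: insert ape -> sets bits 3 7 -> bits=100100011010
Op 6: query ape -> checks bit3=1, bit7=1 (all 1) -> maybe
Op 7: insert elk -> sets bits 3 5 -> bits=100101011010
Op 8: query ape -> checks bit3=1, bit7=1 (all 1) -> maybe
Op 9: insert bat -> sets bits 3 11 -> bits=100101011011
Query results in order: maybe maybe maybe

Answer: maybe maybe maybe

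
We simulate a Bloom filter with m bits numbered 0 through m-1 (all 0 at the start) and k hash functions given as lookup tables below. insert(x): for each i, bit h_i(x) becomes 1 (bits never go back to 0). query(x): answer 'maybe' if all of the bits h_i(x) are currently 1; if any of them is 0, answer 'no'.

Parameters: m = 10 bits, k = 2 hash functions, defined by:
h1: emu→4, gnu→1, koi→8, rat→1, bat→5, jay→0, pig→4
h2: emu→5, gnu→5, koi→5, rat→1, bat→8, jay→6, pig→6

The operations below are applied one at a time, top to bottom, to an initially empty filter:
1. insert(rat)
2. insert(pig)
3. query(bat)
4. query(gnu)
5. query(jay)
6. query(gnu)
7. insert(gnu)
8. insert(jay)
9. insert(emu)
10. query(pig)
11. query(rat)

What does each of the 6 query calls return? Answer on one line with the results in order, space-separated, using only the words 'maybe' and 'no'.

Answer: no no no no maybe maybe

Derivation:
Start: bits=0000000000
Op 1: insert rat -> sets bits 1 -> bits=0100000000
Op 2: insert pig -> sets bits 4 6 -> bits=0100101000
Op 3: query bat -> checks bit5=0, bit8=0 (has a 0) -> no
Op 4: query gnu -> checks bit1=1, bit5=0 (has a 0) -> no
Op 5: query jay -> checks bit0=0, bit6=1 (has a 0) -> no
Op 6: query gnu -> checks bit1=1, bit5=0 (has a 0) -> no
Op 7: insert gnu -> sets bits 1 5 -> bits=0100111000
Op 8: insert jay -> sets bits 0 6 -> bits=1100111000
Op 9: insert emu -> sets bits 4 5 -> bits=1100111000
Op 10: query pig -> checks bit4=1, bit6=1 (all 1) -> maybe
Op 11: query rat -> checks bit1=1 (all 1) -> maybe
Query results in order: no no no no maybe maybe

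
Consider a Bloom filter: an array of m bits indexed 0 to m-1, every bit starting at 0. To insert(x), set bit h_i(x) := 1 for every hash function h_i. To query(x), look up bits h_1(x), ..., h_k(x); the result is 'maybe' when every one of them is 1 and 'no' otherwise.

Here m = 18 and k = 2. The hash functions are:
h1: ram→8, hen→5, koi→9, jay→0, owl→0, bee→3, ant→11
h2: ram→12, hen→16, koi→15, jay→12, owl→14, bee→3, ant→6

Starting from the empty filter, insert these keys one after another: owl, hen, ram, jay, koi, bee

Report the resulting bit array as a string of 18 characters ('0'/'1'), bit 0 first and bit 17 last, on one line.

Answer: 100101001100101110

Derivation:
Start: bits=000000000000000000
After insert 'owl': sets bits 0 14 -> bits=100000000000001000
After insert 'hen': sets bits 5 16 -> bits=100001000000001010
After insert 'ram': sets bits 8 12 -> bits=100001001000101010
After insert 'jay': sets bits 0 12 -> bits=100001001000101010
After insert 'koi': sets bits 9 15 -> bits=100001001100101110
After insert 'bee': sets bits 3 -> bits=100101001100101110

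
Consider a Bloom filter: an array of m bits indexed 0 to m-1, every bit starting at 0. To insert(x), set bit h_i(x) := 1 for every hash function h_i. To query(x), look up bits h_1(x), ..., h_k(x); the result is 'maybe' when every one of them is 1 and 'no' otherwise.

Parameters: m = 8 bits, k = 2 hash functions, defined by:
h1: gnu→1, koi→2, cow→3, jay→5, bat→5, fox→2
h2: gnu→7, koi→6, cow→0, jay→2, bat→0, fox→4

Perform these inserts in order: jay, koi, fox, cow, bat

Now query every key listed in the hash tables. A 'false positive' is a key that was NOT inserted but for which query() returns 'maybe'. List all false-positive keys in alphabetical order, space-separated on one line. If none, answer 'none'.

Answer: none

Derivation:
Start: bits=00000000
After insert 'jay': sets bits 2 5 -> bits=00100100
After insert 'koi': sets bits 2 6 -> bits=00100110
After insert 'fox': sets bits 2 4 -> bits=00101110
After insert 'cow': sets bits 0 3 -> bits=10111110
After insert 'bat': sets bits 0 5 -> bits=10111110
Not inserted: gnu — query each against bits=10111110:
query gnu: checks bit1=0, bit7=0 (has a 0) -> no => not a false positive
False positives (alphabetical): none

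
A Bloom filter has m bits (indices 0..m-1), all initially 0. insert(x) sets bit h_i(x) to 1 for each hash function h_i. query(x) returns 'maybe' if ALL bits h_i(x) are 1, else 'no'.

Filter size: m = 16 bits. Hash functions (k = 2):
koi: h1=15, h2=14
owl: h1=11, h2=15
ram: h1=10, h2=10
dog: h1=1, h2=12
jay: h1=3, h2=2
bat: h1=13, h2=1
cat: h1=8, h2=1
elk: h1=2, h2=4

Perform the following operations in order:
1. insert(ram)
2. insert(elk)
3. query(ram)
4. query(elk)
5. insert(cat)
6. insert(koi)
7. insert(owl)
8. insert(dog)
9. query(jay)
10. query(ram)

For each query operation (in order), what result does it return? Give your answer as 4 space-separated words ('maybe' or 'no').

Start: bits=0000000000000000
Op 1: insert ram -> sets bits 10 -> bits=0000000000100000
Op 2: insert elk -> sets bits 2 4 -> bits=0010100000100000
Op 3: query ram -> checks bit10=1 (all 1) -> maybe
Op 4: query elk -> checks bit2=1, bit4=1 (all 1) -> maybe
Op 5: insert cat -> sets bits 1 8 -> bits=0110100010100000
Op 6: insert koi -> sets bits 14 15 -> bits=0110100010100011
Op 7: insert owl -> sets bits 11 15 -> bits=0110100010110011
Op 8: insert dog -> sets bits 1 12 -> bits=0110100010111011
Op 9: query jay -> checks bit2=1, bit3=0 (has a 0) -> no
Op 10: query ram -> checks bit10=1 (all 1) -> maybe
Query results in order: maybe maybe no maybe

Answer: maybe maybe no maybe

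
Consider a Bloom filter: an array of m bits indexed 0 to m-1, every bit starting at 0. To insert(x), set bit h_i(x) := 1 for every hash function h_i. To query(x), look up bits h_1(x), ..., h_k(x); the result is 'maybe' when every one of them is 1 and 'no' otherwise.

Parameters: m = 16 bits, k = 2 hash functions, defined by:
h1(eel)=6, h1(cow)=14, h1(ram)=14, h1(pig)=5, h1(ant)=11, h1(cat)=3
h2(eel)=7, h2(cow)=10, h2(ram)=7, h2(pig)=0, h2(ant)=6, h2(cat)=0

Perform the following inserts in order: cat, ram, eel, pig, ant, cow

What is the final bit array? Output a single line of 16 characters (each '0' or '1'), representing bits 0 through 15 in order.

Start: bits=0000000000000000
After insert 'cat': sets bits 0 3 -> bits=1001000000000000
After insert 'ram': sets bits 7 14 -> bits=1001000100000010
After insert 'eel': sets bits 6 7 -> bits=1001001100000010
After insert 'pig': sets bits 0 5 -> bits=1001011100000010
After insert 'ant': sets bits 6 11 -> bits=1001011100010010
After insert 'cow': sets bits 10 14 -> bits=1001011100110010

Answer: 1001011100110010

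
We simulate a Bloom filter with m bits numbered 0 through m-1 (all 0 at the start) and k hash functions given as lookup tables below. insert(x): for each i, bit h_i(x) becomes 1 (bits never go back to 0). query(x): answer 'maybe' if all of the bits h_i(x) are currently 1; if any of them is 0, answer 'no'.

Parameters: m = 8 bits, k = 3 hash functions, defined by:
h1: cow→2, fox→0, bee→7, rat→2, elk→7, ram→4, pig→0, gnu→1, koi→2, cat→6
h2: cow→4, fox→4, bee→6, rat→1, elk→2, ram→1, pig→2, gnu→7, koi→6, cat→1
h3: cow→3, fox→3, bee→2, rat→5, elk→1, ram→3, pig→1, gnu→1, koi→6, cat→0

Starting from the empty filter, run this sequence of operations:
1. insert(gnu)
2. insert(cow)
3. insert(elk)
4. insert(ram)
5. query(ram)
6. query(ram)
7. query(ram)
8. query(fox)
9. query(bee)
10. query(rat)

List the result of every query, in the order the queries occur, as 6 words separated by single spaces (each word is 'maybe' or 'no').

Start: bits=00000000
Op 1: insert gnu -> sets bits 1 7 -> bits=01000001
Op 2: insert cow -> sets bits 2 3 4 -> bits=01111001
Op 3: insert elk -> sets bits 1 2 7 -> bits=01111001
Op 4: insert ram -> sets bits 1 3 4 -> bits=01111001
Op 5: query ram -> checks bit1=1, bit3=1, bit4=1 (all 1) -> maybe
Op 6: query ram -> checks bit1=1, bit3=1, bit4=1 (all 1) -> maybe
Op 7: query ram -> checks bit1=1, bit3=1, bit4=1 (all 1) -> maybe
Op 8: query fox -> checks bit0=0, bit3=1, bit4=1 (has a 0) -> no
Op 9: query bee -> checks bit2=1, bit6=0, bit7=1 (has a 0) -> no
Op 10: query rat -> checks bit1=1, bit2=1, bit5=0 (has a 0) -> no
Query results in order: maybe maybe maybe no no no

Answer: maybe maybe maybe no no no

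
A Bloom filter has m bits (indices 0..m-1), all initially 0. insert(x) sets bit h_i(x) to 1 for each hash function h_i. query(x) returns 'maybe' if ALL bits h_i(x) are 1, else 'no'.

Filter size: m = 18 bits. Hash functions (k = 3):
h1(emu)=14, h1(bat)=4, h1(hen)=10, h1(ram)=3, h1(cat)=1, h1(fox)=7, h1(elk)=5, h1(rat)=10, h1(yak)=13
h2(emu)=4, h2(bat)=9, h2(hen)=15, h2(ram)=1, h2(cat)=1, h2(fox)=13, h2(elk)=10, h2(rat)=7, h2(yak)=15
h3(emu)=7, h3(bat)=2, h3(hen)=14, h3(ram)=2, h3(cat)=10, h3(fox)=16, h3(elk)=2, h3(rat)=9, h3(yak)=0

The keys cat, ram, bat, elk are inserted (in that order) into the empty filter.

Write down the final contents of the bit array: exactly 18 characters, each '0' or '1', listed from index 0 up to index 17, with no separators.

Start: bits=000000000000000000
After insert 'cat': sets bits 1 10 -> bits=010000000010000000
After insert 'ram': sets bits 1 2 3 -> bits=011100000010000000
After insert 'bat': sets bits 2 4 9 -> bits=011110000110000000
After insert 'elk': sets bits 2 5 10 -> bits=011111000110000000

Answer: 011111000110000000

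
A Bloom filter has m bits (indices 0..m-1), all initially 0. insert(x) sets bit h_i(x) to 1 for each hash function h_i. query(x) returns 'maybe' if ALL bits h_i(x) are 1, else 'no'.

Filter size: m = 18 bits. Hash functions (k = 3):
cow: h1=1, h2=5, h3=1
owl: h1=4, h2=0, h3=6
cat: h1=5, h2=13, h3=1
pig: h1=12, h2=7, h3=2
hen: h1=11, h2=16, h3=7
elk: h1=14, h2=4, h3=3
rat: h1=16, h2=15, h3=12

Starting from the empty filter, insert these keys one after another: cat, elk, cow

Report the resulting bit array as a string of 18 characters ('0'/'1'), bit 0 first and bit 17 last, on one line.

Answer: 010111000000011000

Derivation:
Start: bits=000000000000000000
After insert 'cat': sets bits 1 5 13 -> bits=010001000000010000
After insert 'elk': sets bits 3 4 14 -> bits=010111000000011000
After insert 'cow': sets bits 1 5 -> bits=010111000000011000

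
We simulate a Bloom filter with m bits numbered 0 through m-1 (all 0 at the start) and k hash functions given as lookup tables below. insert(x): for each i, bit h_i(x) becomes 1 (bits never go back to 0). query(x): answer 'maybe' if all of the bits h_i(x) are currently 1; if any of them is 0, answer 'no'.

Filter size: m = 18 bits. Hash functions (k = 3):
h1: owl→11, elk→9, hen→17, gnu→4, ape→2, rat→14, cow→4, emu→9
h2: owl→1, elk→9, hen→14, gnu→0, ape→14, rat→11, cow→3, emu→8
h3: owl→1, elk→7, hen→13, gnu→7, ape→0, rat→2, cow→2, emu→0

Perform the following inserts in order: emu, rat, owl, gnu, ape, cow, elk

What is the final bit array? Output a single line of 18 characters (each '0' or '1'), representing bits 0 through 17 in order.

Start: bits=000000000000000000
After insert 'emu': sets bits 0 8 9 -> bits=100000001100000000
After insert 'rat': sets bits 2 11 14 -> bits=101000001101001000
After insert 'owl': sets bits 1 11 -> bits=111000001101001000
After insert 'gnu': sets bits 0 4 7 -> bits=111010011101001000
After insert 'ape': sets bits 0 2 14 -> bits=111010011101001000
After insert 'cow': sets bits 2 3 4 -> bits=111110011101001000
After insert 'elk': sets bits 7 9 -> bits=111110011101001000

Answer: 111110011101001000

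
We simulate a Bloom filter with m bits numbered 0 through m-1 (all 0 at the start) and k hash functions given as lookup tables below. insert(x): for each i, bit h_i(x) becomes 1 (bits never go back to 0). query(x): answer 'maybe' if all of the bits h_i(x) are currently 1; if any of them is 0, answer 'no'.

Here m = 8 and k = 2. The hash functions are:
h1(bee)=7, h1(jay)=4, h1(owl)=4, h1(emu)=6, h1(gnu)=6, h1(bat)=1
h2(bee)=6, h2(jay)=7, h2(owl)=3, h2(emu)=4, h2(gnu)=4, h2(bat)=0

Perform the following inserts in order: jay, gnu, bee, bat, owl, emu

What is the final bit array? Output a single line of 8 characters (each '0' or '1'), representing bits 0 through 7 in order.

Start: bits=00000000
After insert 'jay': sets bits 4 7 -> bits=00001001
After insert 'gnu': sets bits 4 6 -> bits=00001011
After insert 'bee': sets bits 6 7 -> bits=00001011
After insert 'bat': sets bits 0 1 -> bits=11001011
After insert 'owl': sets bits 3 4 -> bits=11011011
After insert 'emu': sets bits 4 6 -> bits=11011011

Answer: 11011011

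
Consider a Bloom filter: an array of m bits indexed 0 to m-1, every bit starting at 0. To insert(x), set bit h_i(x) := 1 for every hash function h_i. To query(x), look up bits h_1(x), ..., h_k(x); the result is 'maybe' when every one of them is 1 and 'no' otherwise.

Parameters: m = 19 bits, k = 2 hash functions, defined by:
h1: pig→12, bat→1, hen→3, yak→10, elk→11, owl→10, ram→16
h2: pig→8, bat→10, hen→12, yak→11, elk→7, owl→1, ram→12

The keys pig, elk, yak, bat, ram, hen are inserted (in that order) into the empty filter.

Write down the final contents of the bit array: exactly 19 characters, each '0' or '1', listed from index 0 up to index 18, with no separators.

Start: bits=0000000000000000000
After insert 'pig': sets bits 8 12 -> bits=0000000010001000000
After insert 'elk': sets bits 7 11 -> bits=0000000110011000000
After insert 'yak': sets bits 10 11 -> bits=0000000110111000000
After insert 'bat': sets bits 1 10 -> bits=0100000110111000000
After insert 'ram': sets bits 12 16 -> bits=0100000110111000100
After insert 'hen': sets bits 3 12 -> bits=0101000110111000100

Answer: 0101000110111000100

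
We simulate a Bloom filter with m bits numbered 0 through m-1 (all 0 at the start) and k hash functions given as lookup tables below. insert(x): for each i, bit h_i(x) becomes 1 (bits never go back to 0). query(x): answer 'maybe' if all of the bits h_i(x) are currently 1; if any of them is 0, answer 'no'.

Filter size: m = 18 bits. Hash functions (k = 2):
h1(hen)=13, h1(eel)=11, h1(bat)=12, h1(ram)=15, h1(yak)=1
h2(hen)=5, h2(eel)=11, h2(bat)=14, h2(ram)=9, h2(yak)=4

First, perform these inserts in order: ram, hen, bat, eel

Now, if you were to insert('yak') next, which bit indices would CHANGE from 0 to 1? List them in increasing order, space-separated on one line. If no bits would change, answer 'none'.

Answer: 1 4

Derivation:
Start: bits=000000000000000000
After insert 'ram': sets bits 9 15 -> bits=000000000100000100
After insert 'hen': sets bits 5 13 -> bits=000001000100010100
After insert 'bat': sets bits 12 14 -> bits=000001000100111100
After insert 'eel': sets bits 11 -> bits=000001000101111100
insert 'yak' would touch bits 1 4; currently bit1=0, bit4=0
Bits that are 0 among those (would change 0->1): 1 4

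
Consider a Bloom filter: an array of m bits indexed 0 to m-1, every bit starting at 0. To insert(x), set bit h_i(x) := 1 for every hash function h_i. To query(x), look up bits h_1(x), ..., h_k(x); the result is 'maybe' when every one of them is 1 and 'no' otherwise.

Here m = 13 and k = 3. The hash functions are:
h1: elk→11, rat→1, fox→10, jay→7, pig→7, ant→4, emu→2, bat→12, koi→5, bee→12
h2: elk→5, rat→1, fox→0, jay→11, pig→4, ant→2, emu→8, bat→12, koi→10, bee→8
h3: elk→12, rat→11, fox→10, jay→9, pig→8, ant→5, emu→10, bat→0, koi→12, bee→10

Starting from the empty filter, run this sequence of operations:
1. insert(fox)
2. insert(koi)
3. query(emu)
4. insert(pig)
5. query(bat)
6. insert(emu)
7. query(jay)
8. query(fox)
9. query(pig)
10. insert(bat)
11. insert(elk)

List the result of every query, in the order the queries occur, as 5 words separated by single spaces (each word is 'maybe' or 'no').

Answer: no maybe no maybe maybe

Derivation:
Start: bits=0000000000000
Op 1: insert fox -> sets bits 0 10 -> bits=1000000000100
Op 2: insert koi -> sets bits 5 10 12 -> bits=1000010000101
Op 3: query emu -> checks bit2=0, bit8=0, bit10=1 (has a 0) -> no
Op 4: insert pig -> sets bits 4 7 8 -> bits=1000110110101
Op 5: query bat -> checks bit0=1, bit12=1 (all 1) -> maybe
Op 6: insert emu -> sets bits 2 8 10 -> bits=1010110110101
Op 7: query jay -> checks bit7=1, bit9=0, bit11=0 (has a 0) -> no
Op 8: query fox -> checks bit0=1, bit10=1 (all 1) -> maybe
Op 9: query pig -> checks bit4=1, bit7=1, bit8=1 (all 1) -> maybe
Op 10: insert bat -> sets bits 0 12 -> bits=1010110110101
Op 11: insert elk -> sets bits 5 11 12 -> bits=1010110110111
Query results in order: no maybe no maybe maybe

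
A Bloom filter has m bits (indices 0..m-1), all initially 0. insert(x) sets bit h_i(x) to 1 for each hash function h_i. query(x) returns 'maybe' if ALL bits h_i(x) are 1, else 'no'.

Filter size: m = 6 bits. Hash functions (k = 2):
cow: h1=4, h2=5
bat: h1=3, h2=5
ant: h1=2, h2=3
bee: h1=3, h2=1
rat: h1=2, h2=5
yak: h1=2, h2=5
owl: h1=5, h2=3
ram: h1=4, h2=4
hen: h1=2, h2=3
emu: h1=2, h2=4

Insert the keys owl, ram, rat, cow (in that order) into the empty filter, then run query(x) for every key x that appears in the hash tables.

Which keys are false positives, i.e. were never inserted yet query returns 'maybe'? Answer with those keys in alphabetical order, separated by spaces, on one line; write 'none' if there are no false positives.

Answer: ant bat emu hen yak

Derivation:
Start: bits=000000
After insert 'owl': sets bits 3 5 -> bits=000101
After insert 'ram': sets bits 4 -> bits=000111
After insert 'rat': sets bits 2 5 -> bits=001111
After insert 'cow': sets bits 4 5 -> bits=001111
Not inserted: ant bat bee emu hen yak — query each against bits=001111:
query ant: checks bit2=1, bit3=1 (all 1) -> maybe => FALSE POSITIVE
query bat: checks bit3=1, bit5=1 (all 1) -> maybe => FALSE POSITIVE
query bee: checks bit1=0, bit3=1 (has a 0) -> no => not a false positive
query emu: checks bit2=1, bit4=1 (all 1) -> maybe => FALSE POSITIVE
query hen: checks bit2=1, bit3=1 (all 1) -> maybe => FALSE POSITIVE
query yak: checks bit2=1, bit5=1 (all 1) -> maybe => FALSE POSITIVE
False positives (alphabetical): ant bat emu hen yak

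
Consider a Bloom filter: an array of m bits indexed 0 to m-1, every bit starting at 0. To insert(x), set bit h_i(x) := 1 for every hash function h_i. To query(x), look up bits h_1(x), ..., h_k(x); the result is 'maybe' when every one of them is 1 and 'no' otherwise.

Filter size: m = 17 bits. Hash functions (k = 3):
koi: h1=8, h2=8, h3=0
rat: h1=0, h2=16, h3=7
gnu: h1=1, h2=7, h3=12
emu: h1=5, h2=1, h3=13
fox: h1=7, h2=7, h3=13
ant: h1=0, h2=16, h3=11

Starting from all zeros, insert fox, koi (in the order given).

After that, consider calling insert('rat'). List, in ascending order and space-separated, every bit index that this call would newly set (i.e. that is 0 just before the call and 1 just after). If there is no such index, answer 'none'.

Start: bits=00000000000000000
After insert 'fox': sets bits 7 13 -> bits=00000001000001000
After insert 'koi': sets bits 0 8 -> bits=10000001100001000
insert 'rat' would touch bits 0 7 16; currently bit0=1, bit7=1, bit16=0
Bits that are 0 among those (would change 0->1): 16

Answer: 16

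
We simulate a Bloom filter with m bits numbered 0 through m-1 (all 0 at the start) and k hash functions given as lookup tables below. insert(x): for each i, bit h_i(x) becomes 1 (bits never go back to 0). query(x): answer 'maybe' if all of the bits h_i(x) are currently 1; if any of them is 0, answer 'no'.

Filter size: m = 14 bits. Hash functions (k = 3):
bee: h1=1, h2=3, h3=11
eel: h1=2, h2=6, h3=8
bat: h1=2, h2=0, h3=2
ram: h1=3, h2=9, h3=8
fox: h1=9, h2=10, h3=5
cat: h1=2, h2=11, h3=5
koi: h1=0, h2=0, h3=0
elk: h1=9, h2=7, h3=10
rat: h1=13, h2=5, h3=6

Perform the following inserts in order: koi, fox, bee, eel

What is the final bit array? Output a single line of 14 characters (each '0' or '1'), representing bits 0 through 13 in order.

Answer: 11110110111100

Derivation:
Start: bits=00000000000000
After insert 'koi': sets bits 0 -> bits=10000000000000
After insert 'fox': sets bits 5 9 10 -> bits=10000100011000
After insert 'bee': sets bits 1 3 11 -> bits=11010100011100
After insert 'eel': sets bits 2 6 8 -> bits=11110110111100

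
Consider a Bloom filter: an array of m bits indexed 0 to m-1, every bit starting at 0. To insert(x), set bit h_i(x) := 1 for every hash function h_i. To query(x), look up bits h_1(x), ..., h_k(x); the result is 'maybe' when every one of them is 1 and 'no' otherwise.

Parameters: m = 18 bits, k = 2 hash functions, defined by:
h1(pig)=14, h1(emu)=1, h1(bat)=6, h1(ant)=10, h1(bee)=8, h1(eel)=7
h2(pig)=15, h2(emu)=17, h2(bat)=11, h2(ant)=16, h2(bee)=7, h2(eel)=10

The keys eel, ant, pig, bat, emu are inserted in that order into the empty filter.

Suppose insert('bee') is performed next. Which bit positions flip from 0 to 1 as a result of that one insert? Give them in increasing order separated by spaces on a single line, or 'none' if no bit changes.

Start: bits=000000000000000000
After insert 'eel': sets bits 7 10 -> bits=000000010010000000
After insert 'ant': sets bits 10 16 -> bits=000000010010000010
After insert 'pig': sets bits 14 15 -> bits=000000010010001110
After insert 'bat': sets bits 6 11 -> bits=000000110011001110
After insert 'emu': sets bits 1 17 -> bits=010000110011001111
insert 'bee' would touch bits 7 8; currently bit7=1, bit8=0
Bits that are 0 among those (would change 0->1): 8

Answer: 8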